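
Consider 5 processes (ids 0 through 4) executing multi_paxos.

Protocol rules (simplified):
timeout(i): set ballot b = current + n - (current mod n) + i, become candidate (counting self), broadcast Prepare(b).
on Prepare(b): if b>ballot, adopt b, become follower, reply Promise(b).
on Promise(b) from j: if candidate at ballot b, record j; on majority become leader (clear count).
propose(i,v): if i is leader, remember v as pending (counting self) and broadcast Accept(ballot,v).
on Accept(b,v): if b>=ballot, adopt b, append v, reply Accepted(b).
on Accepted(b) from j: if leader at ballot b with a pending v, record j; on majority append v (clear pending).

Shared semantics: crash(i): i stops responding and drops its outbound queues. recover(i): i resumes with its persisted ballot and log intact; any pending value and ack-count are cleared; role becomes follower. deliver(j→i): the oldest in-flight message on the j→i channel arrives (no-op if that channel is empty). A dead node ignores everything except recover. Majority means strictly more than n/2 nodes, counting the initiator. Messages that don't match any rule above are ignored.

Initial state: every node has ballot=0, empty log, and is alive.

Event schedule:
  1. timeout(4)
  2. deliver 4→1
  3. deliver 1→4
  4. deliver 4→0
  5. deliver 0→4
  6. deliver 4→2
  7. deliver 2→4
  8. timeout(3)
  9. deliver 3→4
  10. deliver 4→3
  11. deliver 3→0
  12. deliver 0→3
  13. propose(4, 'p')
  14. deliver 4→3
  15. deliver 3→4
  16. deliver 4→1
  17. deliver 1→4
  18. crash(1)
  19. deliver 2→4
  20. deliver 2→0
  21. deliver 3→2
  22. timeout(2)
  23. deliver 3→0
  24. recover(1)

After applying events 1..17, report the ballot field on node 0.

9

1. timeout(4):  <4:cand b9 ->
2. deliver 4→1:  <1:foll b9 ->
3. deliver 1→4:  nop
4. deliver 4→0:  <0:foll b9 ->
5. deliver 0→4:  <4:lead b9 ->
6. deliver 4→2:  <2:foll b9 ->
7. deliver 2→4:  nop
8. timeout(3):  <3:cand b8 ->
9. deliver 3→4:  nop
10. deliver 4→3:  <3:foll b9 ->
11. deliver 3→0:  nop
12. deliver 0→3:  nop
13. propose(4,'p'):  nop
14. deliver 4→3:  <3:foll b9 p>
15. deliver 3→4:  nop
16. deliver 4→1:  <1:foll b9 p>
17. deliver 1→4:  nop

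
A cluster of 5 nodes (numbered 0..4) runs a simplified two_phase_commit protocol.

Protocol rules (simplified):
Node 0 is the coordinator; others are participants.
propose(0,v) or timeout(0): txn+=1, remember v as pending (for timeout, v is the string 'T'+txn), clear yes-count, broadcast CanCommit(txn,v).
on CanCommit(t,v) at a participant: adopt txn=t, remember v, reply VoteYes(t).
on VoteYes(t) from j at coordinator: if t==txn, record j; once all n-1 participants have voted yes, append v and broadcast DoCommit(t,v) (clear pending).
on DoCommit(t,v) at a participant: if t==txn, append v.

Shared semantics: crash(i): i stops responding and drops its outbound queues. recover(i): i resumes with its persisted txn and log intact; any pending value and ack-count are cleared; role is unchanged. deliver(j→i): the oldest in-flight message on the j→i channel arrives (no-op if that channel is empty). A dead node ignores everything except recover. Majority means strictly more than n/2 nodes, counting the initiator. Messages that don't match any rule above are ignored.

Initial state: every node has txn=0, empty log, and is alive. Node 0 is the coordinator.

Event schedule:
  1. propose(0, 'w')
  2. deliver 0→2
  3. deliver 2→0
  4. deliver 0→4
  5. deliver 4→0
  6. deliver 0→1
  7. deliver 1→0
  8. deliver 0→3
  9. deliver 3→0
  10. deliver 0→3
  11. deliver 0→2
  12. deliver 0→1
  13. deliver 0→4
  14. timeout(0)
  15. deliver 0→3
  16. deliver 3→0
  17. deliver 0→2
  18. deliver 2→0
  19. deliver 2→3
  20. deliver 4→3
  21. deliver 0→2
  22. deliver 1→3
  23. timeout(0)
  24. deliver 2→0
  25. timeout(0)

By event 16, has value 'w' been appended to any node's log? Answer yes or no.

step 1 propose(0,'w'): 0={coor,t=1,log=-}
step 2 deliver 0→2: 2={part,t=1,log=-}
step 3 deliver 2→0: —
step 4 deliver 0→4: 4={part,t=1,log=-}
step 5 deliver 4→0: —
step 6 deliver 0→1: 1={part,t=1,log=-}
step 7 deliver 1→0: —
step 8 deliver 0→3: 3={part,t=1,log=-}
step 9 deliver 3→0: 0={coor,t=1,log=w}
step 10 deliver 0→3: 3={part,t=1,log=w}
step 11 deliver 0→2: 2={part,t=1,log=w}
step 12 deliver 0→1: 1={part,t=1,log=w}
step 13 deliver 0→4: 4={part,t=1,log=w}
step 14 timeout(0): 0={coor,t=2,log=w}
step 15 deliver 0→3: 3={part,t=2,log=w}
step 16 deliver 3→0: —

yes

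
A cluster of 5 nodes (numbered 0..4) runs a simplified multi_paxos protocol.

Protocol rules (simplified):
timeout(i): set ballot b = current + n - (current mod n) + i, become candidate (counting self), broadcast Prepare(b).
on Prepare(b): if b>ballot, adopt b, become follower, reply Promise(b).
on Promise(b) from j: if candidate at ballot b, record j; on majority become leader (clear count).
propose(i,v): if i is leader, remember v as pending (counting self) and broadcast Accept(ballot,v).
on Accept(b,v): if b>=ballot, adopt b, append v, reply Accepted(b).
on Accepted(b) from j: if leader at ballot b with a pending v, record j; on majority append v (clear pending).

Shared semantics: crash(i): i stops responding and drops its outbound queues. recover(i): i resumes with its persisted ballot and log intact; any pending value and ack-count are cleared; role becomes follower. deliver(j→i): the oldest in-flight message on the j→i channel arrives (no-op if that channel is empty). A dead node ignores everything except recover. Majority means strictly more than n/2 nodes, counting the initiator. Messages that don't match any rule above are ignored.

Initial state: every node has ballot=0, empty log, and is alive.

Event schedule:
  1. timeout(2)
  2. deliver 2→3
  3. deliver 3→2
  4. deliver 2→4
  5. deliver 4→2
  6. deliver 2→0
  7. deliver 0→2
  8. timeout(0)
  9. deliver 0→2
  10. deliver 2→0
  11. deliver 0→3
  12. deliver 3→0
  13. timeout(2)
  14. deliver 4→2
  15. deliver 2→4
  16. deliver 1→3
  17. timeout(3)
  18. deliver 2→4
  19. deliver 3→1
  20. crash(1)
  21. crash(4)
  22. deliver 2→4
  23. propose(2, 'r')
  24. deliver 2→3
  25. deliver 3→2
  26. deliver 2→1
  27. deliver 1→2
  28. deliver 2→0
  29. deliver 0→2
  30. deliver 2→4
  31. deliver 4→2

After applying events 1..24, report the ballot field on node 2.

step 1 timeout(2): 2={cand,b=7,log=-}
step 2 deliver 2→3: 3={foll,b=7,log=-}
step 3 deliver 3→2: —
step 4 deliver 2→4: 4={foll,b=7,log=-}
step 5 deliver 4→2: 2={lead,b=7,log=-}
step 6 deliver 2→0: 0={foll,b=7,log=-}
step 7 deliver 0→2: —
step 8 timeout(0): 0={cand,b=10,log=-}
step 9 deliver 0→2: 2={foll,b=10,log=-}
step 10 deliver 2→0: —
step 11 deliver 0→3: 3={foll,b=10,log=-}
step 12 deliver 3→0: 0={lead,b=10,log=-}
step 13 timeout(2): 2={cand,b=17,log=-}
step 14 deliver 4→2: —
step 15 deliver 2→4: 4={foll,b=17,log=-}
step 16 deliver 1→3: —
step 17 timeout(3): 3={cand,b=18,log=-}
step 18 deliver 2→4: —
step 19 deliver 3→1: 1={foll,b=18,log=-}
step 20 crash(1): 1={✗foll,b=18,log=-}
step 21 crash(4): 4={✗foll,b=17,log=-}
step 22 deliver 2→4: —
step 23 propose(2,'r'): —
step 24 deliver 2→3: —

17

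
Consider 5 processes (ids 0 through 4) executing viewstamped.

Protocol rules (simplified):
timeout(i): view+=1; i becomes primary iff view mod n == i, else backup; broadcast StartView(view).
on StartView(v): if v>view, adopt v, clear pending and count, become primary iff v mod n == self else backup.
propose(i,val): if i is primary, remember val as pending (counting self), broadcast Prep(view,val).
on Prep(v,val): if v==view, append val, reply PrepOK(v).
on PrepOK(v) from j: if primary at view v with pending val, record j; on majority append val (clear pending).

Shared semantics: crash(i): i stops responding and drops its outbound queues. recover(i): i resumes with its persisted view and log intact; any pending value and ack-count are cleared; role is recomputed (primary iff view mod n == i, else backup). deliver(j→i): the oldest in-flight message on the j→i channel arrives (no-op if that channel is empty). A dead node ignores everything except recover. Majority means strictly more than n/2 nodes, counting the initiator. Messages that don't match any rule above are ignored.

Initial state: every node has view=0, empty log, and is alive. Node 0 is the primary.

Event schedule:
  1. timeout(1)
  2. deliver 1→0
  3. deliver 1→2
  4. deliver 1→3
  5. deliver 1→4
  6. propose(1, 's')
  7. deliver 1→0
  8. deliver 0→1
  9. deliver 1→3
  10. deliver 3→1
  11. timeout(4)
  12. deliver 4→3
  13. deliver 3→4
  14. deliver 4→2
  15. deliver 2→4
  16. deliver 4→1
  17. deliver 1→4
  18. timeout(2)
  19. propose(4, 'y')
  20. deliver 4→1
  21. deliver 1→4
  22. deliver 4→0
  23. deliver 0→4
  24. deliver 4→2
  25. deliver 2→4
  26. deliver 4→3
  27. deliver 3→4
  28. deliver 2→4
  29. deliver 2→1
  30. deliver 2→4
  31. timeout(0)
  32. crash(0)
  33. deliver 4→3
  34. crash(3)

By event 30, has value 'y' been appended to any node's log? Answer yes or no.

no

[1] timeout(1) → N1(prim v1 [-])
[2] deliver 1→0 → N0(back v1 [-])
[3] deliver 1→2 → N2(back v1 [-])
[4] deliver 1→3 → N3(back v1 [-])
[5] deliver 1→4 → N4(back v1 [-])
[6] propose(1,'s') → ∅
[7] deliver 1→0 → N0(back v1 [s])
[8] deliver 0→1 → ∅
[9] deliver 1→3 → N3(back v1 [s])
[10] deliver 3→1 → N1(prim v1 [s])
[11] timeout(4) → N4(back v2 [-])
[12] deliver 4→3 → N3(back v2 [s])
[13] deliver 3→4 → ∅
[14] deliver 4→2 → N2(prim v2 [-])
[15] deliver 2→4 → ∅
[16] deliver 4→1 → N1(back v2 [s])
[17] deliver 1→4 → ∅
[18] timeout(2) → N2(back v3 [-])
[19] propose(4,'y') → ∅
[20] deliver 4→1 → ∅
[21] deliver 1→4 → ∅
[22] deliver 4→0 → N0(back v2 [s])
[23] deliver 0→4 → ∅
[24] deliver 4→2 → ∅
[25] deliver 2→4 → N4(back v3 [-])
[26] deliver 4→3 → ∅
[27] deliver 3→4 → ∅
[28] deliver 2→4 → ∅
[29] deliver 2→1 → N1(back v3 [s])
[30] deliver 2→4 → ∅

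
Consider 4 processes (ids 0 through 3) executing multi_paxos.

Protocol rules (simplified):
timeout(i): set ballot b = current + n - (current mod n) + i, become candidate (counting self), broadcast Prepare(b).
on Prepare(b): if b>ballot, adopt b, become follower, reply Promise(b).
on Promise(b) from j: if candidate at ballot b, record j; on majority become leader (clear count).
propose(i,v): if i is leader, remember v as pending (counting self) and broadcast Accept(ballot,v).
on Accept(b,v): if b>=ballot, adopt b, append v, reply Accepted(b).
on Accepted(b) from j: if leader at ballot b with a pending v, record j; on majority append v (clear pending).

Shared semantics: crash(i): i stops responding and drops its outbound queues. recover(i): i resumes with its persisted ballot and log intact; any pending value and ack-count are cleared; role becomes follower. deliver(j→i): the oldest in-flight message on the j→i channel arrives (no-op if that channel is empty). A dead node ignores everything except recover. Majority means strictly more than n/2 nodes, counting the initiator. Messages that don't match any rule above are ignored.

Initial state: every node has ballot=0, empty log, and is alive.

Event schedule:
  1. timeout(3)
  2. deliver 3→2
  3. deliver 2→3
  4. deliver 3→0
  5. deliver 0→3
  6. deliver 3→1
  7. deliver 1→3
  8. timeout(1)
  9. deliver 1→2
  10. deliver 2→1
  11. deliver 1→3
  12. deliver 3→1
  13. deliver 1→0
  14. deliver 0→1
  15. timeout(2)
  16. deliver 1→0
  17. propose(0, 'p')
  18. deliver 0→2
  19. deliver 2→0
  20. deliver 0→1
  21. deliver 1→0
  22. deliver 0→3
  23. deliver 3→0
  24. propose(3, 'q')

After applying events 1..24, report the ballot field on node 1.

[1] timeout(3) → N3(cand b7 [-])
[2] deliver 3→2 → N2(foll b7 [-])
[3] deliver 2→3 → ∅
[4] deliver 3→0 → N0(foll b7 [-])
[5] deliver 0→3 → N3(lead b7 [-])
[6] deliver 3→1 → N1(foll b7 [-])
[7] deliver 1→3 → ∅
[8] timeout(1) → N1(cand b9 [-])
[9] deliver 1→2 → N2(foll b9 [-])
[10] deliver 2→1 → ∅
[11] deliver 1→3 → N3(foll b9 [-])
[12] deliver 3→1 → N1(lead b9 [-])
[13] deliver 1→0 → N0(foll b9 [-])
[14] deliver 0→1 → ∅
[15] timeout(2) → N2(cand b14 [-])
[16] deliver 1→0 → ∅
[17] propose(0,'p') → ∅
[18] deliver 0→2 → ∅
[19] deliver 2→0 → N0(foll b14 [-])
[20] deliver 0→1 → ∅
[21] deliver 1→0 → ∅
[22] deliver 0→3 → ∅
[23] deliver 3→0 → ∅
[24] propose(3,'q') → ∅

9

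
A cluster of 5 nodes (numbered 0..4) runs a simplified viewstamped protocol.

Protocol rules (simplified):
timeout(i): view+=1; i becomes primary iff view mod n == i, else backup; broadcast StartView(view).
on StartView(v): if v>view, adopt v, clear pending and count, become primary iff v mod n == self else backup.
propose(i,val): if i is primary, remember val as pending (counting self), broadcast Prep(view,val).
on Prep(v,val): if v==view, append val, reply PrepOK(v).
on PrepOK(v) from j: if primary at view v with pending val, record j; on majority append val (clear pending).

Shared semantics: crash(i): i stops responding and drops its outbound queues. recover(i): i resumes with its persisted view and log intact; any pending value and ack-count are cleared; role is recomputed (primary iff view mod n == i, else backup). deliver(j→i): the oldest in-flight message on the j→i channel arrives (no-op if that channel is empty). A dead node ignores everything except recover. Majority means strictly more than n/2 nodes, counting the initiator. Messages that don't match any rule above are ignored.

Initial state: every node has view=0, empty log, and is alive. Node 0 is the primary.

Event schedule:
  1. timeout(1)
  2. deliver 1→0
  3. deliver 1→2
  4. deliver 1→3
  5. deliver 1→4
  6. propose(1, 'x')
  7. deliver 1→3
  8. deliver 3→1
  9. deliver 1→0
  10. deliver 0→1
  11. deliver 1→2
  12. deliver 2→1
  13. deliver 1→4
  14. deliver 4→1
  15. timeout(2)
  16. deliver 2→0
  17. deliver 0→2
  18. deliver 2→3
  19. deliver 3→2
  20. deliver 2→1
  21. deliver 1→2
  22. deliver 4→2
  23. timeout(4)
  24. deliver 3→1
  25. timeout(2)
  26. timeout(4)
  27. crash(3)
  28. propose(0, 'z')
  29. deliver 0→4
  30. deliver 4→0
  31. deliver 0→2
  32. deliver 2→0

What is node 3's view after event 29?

2

after 1 — timeout(1): n1:prim/v1/[-]
after 2 — deliver 1→0: n0:back/v1/[-]
after 3 — deliver 1→2: n2:back/v1/[-]
after 4 — deliver 1→3: n3:back/v1/[-]
after 5 — deliver 1→4: n4:back/v1/[-]
after 6 — propose(1,'x'): ·
after 7 — deliver 1→3: n3:back/v1/[x]
after 8 — deliver 3→1: ·
after 9 — deliver 1→0: n0:back/v1/[x]
after 10 — deliver 0→1: n1:prim/v1/[x]
after 11 — deliver 1→2: n2:back/v1/[x]
after 12 — deliver 2→1: ·
after 13 — deliver 1→4: n4:back/v1/[x]
after 14 — deliver 4→1: ·
after 15 — timeout(2): n2:prim/v2/[x]
after 16 — deliver 2→0: n0:back/v2/[x]
after 17 — deliver 0→2: ·
after 18 — deliver 2→3: n3:back/v2/[x]
after 19 — deliver 3→2: ·
after 20 — deliver 2→1: n1:back/v2/[x]
after 21 — deliver 1→2: ·
after 22 — deliver 4→2: ·
after 23 — timeout(4): n4:back/v2/[x]
after 24 — deliver 3→1: ·
after 25 — timeout(2): n2:back/v3/[x]
after 26 — timeout(4): n4:back/v3/[x]
after 27 — crash(3): n3:✗back/v2/[x]
after 28 — propose(0,'z'): ·
after 29 — deliver 0→4: ·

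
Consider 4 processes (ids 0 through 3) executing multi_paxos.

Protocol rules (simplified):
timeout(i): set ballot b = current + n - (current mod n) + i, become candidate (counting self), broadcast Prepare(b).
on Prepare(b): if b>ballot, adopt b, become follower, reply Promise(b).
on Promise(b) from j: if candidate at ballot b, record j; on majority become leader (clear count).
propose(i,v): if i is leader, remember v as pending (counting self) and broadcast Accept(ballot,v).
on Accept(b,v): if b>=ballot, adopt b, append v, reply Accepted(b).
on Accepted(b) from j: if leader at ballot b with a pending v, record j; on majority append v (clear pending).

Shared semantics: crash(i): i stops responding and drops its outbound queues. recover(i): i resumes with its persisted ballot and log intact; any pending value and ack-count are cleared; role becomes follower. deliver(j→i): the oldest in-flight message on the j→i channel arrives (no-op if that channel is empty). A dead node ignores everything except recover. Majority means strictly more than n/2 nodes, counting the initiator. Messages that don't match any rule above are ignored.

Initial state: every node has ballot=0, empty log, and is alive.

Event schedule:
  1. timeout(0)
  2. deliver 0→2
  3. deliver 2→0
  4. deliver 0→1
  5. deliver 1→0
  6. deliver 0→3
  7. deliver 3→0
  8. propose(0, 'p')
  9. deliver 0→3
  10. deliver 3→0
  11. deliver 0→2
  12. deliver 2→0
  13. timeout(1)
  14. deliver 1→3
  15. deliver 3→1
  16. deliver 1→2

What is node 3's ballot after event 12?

4

[1] timeout(0) → N0(cand b4 [-])
[2] deliver 0→2 → N2(foll b4 [-])
[3] deliver 2→0 → ∅
[4] deliver 0→1 → N1(foll b4 [-])
[5] deliver 1→0 → N0(lead b4 [-])
[6] deliver 0→3 → N3(foll b4 [-])
[7] deliver 3→0 → ∅
[8] propose(0,'p') → ∅
[9] deliver 0→3 → N3(foll b4 [p])
[10] deliver 3→0 → ∅
[11] deliver 0→2 → N2(foll b4 [p])
[12] deliver 2→0 → N0(lead b4 [p])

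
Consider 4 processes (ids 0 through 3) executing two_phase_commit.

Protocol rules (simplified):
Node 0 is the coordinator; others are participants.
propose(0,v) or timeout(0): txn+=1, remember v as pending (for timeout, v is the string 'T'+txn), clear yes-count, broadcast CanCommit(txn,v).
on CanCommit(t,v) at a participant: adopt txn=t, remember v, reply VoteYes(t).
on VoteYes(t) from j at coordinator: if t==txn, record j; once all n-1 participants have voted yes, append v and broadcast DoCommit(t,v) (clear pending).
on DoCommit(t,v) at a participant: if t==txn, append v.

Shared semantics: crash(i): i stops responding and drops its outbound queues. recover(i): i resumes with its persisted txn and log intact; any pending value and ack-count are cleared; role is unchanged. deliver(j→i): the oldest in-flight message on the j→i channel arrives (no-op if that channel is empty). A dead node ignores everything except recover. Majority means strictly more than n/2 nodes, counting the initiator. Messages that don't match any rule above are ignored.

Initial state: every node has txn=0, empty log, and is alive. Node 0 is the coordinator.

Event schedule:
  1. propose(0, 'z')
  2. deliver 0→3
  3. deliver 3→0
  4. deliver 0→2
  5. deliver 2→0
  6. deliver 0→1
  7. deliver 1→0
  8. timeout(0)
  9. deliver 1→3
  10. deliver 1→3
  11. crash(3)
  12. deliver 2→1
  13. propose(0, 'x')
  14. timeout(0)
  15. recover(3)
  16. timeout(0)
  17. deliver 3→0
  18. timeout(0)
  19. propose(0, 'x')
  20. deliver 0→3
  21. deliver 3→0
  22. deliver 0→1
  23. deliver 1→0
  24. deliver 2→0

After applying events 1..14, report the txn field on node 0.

after 1 — propose(0,'z'): n0:coor/t1/[-]
after 2 — deliver 0→3: n3:part/t1/[-]
after 3 — deliver 3→0: ·
after 4 — deliver 0→2: n2:part/t1/[-]
after 5 — deliver 2→0: ·
after 6 — deliver 0→1: n1:part/t1/[-]
after 7 — deliver 1→0: n0:coor/t1/[z]
after 8 — timeout(0): n0:coor/t2/[z]
after 9 — deliver 1→3: ·
after 10 — deliver 1→3: ·
after 11 — crash(3): n3:✗part/t1/[-]
after 12 — deliver 2→1: ·
after 13 — propose(0,'x'): n0:coor/t3/[z]
after 14 — timeout(0): n0:coor/t4/[z]

4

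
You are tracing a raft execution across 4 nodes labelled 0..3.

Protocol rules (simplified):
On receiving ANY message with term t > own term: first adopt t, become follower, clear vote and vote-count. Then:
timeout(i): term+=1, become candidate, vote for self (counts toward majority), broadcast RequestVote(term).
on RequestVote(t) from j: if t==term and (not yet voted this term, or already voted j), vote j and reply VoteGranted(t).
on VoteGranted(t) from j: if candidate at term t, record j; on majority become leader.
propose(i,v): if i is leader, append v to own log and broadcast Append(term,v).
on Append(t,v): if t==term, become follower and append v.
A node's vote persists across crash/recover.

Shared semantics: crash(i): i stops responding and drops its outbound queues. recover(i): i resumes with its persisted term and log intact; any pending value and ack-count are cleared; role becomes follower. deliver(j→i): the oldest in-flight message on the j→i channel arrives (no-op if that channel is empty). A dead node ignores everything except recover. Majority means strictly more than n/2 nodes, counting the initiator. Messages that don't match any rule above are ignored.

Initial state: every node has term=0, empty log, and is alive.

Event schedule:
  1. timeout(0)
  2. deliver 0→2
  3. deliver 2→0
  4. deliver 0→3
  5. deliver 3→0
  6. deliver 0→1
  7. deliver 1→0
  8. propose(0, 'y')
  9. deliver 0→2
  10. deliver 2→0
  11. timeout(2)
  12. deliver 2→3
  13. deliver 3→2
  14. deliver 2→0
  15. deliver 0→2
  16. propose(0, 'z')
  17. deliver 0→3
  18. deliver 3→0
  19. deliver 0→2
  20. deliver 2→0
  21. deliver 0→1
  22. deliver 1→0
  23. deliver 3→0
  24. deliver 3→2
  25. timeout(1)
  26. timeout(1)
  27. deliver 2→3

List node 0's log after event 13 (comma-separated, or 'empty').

y

e1 timeout(0): 0[cand,t=1,-]
e2 deliver 0→2: 2[foll,t=1,-]
e3 deliver 2→0: ·
e4 deliver 0→3: 3[foll,t=1,-]
e5 deliver 3→0: 0[lead,t=1,-]
e6 deliver 0→1: 1[foll,t=1,-]
e7 deliver 1→0: ·
e8 propose(0,'y'): 0[lead,t=1,y]
e9 deliver 0→2: 2[foll,t=1,y]
e10 deliver 2→0: ·
e11 timeout(2): 2[cand,t=2,y]
e12 deliver 2→3: 3[foll,t=2,-]
e13 deliver 3→2: ·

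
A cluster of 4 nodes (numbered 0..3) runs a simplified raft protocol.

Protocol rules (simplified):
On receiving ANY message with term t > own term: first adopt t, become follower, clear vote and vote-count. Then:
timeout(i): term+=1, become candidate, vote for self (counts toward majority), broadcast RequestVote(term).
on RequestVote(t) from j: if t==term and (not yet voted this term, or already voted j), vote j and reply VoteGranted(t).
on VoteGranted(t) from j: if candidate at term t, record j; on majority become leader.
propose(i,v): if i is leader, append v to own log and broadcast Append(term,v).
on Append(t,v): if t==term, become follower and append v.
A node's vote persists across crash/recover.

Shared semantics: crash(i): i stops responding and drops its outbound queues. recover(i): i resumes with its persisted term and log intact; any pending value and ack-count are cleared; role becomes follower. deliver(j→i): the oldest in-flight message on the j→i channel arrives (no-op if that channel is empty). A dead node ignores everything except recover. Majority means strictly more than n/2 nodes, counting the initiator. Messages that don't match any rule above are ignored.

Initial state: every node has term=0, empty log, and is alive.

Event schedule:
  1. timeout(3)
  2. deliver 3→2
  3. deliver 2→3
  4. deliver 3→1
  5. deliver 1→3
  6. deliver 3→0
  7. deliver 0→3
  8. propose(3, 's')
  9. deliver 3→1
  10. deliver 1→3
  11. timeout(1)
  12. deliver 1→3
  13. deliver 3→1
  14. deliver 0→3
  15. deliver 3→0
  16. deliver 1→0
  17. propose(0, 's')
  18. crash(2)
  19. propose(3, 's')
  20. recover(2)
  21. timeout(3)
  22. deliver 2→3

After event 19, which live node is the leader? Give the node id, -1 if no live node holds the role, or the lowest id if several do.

-1

e1 timeout(3): 3[cand,t=1,-]
e2 deliver 3→2: 2[foll,t=1,-]
e3 deliver 2→3: ·
e4 deliver 3→1: 1[foll,t=1,-]
e5 deliver 1→3: 3[lead,t=1,-]
e6 deliver 3→0: 0[foll,t=1,-]
e7 deliver 0→3: ·
e8 propose(3,'s'): 3[lead,t=1,s]
e9 deliver 3→1: 1[foll,t=1,s]
e10 deliver 1→3: ·
e11 timeout(1): 1[cand,t=2,s]
e12 deliver 1→3: 3[foll,t=2,s]
e13 deliver 3→1: ·
e14 deliver 0→3: ·
e15 deliver 3→0: 0[foll,t=1,s]
e16 deliver 1→0: 0[foll,t=2,s]
e17 propose(0,'s'): ·
e18 crash(2): 2[✗foll,t=1,-]
e19 propose(3,'s'): ·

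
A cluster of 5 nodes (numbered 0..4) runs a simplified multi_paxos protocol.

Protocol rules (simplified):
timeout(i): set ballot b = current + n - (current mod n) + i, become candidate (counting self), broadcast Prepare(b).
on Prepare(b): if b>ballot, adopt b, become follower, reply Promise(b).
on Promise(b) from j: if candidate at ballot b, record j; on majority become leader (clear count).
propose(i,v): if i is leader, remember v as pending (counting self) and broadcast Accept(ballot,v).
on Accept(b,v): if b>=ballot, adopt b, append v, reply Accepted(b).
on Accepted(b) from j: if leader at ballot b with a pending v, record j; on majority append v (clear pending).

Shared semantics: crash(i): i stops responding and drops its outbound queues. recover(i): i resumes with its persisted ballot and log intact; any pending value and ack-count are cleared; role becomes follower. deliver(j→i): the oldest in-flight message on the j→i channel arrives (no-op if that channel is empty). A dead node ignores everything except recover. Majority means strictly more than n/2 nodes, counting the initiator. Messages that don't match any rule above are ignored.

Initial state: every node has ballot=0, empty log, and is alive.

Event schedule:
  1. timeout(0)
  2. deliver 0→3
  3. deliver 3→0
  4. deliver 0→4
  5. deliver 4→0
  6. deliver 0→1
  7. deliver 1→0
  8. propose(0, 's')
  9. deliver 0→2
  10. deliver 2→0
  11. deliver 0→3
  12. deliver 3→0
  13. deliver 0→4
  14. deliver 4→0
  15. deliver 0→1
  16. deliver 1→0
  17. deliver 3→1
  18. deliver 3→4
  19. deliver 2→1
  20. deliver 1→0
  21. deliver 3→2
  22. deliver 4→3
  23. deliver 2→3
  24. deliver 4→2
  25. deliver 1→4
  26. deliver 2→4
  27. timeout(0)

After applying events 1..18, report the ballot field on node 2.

1. timeout(0):  <0:cand b5 ->
2. deliver 0→3:  <3:foll b5 ->
3. deliver 3→0:  nop
4. deliver 0→4:  <4:foll b5 ->
5. deliver 4→0:  <0:lead b5 ->
6. deliver 0→1:  <1:foll b5 ->
7. deliver 1→0:  nop
8. propose(0,'s'):  nop
9. deliver 0→2:  <2:foll b5 ->
10. deliver 2→0:  nop
11. deliver 0→3:  <3:foll b5 s>
12. deliver 3→0:  nop
13. deliver 0→4:  <4:foll b5 s>
14. deliver 4→0:  <0:lead b5 s>
15. deliver 0→1:  <1:foll b5 s>
16. deliver 1→0:  nop
17. deliver 3→1:  nop
18. deliver 3→4:  nop

5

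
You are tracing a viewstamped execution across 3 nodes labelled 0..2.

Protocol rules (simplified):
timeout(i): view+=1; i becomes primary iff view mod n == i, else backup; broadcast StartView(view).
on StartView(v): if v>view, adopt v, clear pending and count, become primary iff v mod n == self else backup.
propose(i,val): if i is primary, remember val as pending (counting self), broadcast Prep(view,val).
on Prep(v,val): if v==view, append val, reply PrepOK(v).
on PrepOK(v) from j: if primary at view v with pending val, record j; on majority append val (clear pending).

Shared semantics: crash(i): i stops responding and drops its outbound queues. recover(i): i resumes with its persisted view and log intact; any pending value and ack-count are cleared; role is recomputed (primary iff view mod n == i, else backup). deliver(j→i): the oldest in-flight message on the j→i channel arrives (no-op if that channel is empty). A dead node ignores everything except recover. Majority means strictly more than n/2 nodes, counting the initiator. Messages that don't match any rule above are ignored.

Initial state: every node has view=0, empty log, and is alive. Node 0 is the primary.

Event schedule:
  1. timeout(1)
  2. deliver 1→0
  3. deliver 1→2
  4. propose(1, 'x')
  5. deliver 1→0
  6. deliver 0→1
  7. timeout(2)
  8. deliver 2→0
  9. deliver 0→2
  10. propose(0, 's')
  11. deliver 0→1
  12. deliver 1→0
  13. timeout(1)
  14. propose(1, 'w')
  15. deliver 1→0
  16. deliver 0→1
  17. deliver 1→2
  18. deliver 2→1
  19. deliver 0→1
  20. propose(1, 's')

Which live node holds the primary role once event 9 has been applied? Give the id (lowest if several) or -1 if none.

step 1 timeout(1): 1={prim,v=1,log=-}
step 2 deliver 1→0: 0={back,v=1,log=-}
step 3 deliver 1→2: 2={back,v=1,log=-}
step 4 propose(1,'x'): —
step 5 deliver 1→0: 0={back,v=1,log=x}
step 6 deliver 0→1: 1={prim,v=1,log=x}
step 7 timeout(2): 2={prim,v=2,log=-}
step 8 deliver 2→0: 0={back,v=2,log=x}
step 9 deliver 0→2: —

1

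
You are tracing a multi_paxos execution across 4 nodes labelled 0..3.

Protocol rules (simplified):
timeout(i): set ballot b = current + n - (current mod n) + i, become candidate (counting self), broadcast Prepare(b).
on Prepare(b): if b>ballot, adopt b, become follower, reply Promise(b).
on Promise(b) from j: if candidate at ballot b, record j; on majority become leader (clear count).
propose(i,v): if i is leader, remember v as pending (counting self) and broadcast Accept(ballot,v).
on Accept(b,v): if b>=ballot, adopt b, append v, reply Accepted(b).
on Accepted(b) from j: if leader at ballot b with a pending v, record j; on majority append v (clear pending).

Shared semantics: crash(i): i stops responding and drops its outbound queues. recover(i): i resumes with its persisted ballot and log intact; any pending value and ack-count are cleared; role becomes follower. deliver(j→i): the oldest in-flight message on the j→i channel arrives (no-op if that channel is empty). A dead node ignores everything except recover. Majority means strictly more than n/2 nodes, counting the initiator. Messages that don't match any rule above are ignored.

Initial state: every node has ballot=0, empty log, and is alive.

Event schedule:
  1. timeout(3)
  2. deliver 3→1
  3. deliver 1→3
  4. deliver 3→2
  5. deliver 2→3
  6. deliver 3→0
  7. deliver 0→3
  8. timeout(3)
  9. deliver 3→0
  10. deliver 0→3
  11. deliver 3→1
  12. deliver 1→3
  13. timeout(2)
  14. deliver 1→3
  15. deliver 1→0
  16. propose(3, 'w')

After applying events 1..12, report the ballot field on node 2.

7

1. timeout(3):  <3:cand b7 ->
2. deliver 3→1:  <1:foll b7 ->
3. deliver 1→3:  nop
4. deliver 3→2:  <2:foll b7 ->
5. deliver 2→3:  <3:lead b7 ->
6. deliver 3→0:  <0:foll b7 ->
7. deliver 0→3:  nop
8. timeout(3):  <3:cand b11 ->
9. deliver 3→0:  <0:foll b11 ->
10. deliver 0→3:  nop
11. deliver 3→1:  <1:foll b11 ->
12. deliver 1→3:  <3:lead b11 ->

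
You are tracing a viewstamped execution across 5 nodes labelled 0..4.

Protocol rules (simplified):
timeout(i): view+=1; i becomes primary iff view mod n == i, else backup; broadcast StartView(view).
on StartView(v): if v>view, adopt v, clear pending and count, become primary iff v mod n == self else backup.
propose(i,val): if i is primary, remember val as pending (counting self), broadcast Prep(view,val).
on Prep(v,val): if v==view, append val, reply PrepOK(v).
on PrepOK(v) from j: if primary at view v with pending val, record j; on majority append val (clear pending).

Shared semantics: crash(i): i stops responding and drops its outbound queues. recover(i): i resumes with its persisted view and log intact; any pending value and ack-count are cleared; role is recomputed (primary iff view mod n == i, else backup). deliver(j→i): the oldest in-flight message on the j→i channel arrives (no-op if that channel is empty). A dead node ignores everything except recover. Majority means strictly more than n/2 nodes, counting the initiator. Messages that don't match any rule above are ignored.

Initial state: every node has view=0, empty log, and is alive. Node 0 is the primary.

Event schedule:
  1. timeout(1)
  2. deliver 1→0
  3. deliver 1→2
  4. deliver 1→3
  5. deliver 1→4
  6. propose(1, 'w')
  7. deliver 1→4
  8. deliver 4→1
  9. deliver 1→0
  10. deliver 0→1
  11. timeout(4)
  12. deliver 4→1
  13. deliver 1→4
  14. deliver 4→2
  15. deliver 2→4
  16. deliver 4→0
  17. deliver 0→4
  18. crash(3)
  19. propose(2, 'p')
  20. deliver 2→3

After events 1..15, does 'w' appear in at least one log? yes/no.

yes

step 1 timeout(1): 1={prim,v=1,log=-}
step 2 deliver 1→0: 0={back,v=1,log=-}
step 3 deliver 1→2: 2={back,v=1,log=-}
step 4 deliver 1→3: 3={back,v=1,log=-}
step 5 deliver 1→4: 4={back,v=1,log=-}
step 6 propose(1,'w'): —
step 7 deliver 1→4: 4={back,v=1,log=w}
step 8 deliver 4→1: —
step 9 deliver 1→0: 0={back,v=1,log=w}
step 10 deliver 0→1: 1={prim,v=1,log=w}
step 11 timeout(4): 4={back,v=2,log=w}
step 12 deliver 4→1: 1={back,v=2,log=w}
step 13 deliver 1→4: —
step 14 deliver 4→2: 2={prim,v=2,log=-}
step 15 deliver 2→4: —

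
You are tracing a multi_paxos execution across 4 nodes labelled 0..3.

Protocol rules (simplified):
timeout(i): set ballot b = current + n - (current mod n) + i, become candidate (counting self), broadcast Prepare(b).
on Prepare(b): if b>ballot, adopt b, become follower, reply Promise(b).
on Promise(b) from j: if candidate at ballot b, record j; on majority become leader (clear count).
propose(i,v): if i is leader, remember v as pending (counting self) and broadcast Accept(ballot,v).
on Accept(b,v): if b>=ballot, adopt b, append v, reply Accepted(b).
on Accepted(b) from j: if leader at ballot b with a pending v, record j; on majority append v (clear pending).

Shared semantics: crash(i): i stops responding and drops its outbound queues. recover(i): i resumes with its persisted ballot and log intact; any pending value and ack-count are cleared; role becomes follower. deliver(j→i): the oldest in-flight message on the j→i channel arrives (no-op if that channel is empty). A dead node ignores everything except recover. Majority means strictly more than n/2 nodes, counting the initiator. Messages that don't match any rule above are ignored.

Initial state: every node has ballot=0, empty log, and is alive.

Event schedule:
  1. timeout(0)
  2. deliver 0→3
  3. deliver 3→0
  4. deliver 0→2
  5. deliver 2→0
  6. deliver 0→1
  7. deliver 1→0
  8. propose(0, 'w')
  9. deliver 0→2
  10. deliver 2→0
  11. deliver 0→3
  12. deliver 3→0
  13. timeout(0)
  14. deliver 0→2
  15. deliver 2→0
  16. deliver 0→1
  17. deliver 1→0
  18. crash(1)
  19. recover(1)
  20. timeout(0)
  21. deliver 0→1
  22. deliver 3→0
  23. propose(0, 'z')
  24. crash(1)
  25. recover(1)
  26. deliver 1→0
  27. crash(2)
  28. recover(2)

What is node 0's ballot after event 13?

1. timeout(0):  <0:cand b4 ->
2. deliver 0→3:  <3:foll b4 ->
3. deliver 3→0:  nop
4. deliver 0→2:  <2:foll b4 ->
5. deliver 2→0:  <0:lead b4 ->
6. deliver 0→1:  <1:foll b4 ->
7. deliver 1→0:  nop
8. propose(0,'w'):  nop
9. deliver 0→2:  <2:foll b4 w>
10. deliver 2→0:  nop
11. deliver 0→3:  <3:foll b4 w>
12. deliver 3→0:  <0:lead b4 w>
13. timeout(0):  <0:cand b8 w>

8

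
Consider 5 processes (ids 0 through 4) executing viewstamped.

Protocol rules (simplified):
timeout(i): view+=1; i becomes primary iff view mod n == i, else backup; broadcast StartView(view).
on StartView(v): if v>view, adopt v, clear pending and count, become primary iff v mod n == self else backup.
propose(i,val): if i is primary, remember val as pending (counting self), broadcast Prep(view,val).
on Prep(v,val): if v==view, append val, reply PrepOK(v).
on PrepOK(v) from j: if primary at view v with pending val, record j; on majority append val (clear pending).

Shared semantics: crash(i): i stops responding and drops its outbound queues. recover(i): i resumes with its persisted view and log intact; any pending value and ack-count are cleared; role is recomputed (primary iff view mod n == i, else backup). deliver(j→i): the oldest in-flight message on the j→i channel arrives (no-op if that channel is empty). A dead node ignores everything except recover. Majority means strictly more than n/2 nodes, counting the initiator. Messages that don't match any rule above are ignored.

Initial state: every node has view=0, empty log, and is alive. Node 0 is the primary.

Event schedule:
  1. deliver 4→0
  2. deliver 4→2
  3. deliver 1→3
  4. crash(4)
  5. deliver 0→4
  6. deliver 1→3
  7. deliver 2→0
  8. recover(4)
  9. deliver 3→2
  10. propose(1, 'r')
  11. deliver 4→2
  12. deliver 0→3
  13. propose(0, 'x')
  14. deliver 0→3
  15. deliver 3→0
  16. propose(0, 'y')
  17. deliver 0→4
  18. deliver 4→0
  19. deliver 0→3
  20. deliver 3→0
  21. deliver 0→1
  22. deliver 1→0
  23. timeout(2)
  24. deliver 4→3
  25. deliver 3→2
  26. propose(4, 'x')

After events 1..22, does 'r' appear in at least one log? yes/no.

step 1 deliver 4→0: —
step 2 deliver 4→2: —
step 3 deliver 1→3: —
step 4 crash(4): 4={✗back,v=0,log=-}
step 5 deliver 0→4: —
step 6 deliver 1→3: —
step 7 deliver 2→0: —
step 8 recover(4): 4={back,v=0,log=-}
step 9 deliver 3→2: —
step 10 propose(1,'r'): —
step 11 deliver 4→2: —
step 12 deliver 0→3: —
step 13 propose(0,'x'): —
step 14 deliver 0→3: 3={back,v=0,log=x}
step 15 deliver 3→0: —
step 16 propose(0,'y'): —
step 17 deliver 0→4: 4={back,v=0,log=x}
step 18 deliver 4→0: —
step 19 deliver 0→3: 3={back,v=0,log=x,y}
step 20 deliver 3→0: 0={prim,v=0,log=y}
step 21 deliver 0→1: 1={back,v=0,log=x}
step 22 deliver 1→0: —

no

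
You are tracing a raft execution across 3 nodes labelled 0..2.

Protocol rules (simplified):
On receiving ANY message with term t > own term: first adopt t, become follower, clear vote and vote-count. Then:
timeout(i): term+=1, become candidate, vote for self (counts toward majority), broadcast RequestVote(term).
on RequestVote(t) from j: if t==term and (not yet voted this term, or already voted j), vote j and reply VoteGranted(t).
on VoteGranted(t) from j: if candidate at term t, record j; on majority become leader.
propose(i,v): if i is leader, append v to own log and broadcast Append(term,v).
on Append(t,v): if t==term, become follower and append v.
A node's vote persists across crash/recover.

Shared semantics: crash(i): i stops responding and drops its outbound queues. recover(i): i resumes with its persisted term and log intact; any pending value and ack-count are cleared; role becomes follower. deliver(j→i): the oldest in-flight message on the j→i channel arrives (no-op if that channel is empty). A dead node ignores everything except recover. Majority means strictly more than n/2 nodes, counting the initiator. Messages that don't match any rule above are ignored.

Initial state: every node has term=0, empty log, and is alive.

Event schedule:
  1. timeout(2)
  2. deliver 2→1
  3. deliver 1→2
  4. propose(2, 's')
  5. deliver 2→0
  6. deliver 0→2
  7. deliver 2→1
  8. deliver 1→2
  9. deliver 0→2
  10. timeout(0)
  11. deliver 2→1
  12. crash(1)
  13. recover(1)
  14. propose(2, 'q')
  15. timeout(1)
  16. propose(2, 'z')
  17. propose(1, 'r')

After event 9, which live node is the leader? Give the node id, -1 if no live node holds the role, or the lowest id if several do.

2

e1 timeout(2): 2[cand,t=1,-]
e2 deliver 2→1: 1[foll,t=1,-]
e3 deliver 1→2: 2[lead,t=1,-]
e4 propose(2,'s'): 2[lead,t=1,s]
e5 deliver 2→0: 0[foll,t=1,-]
e6 deliver 0→2: ·
e7 deliver 2→1: 1[foll,t=1,s]
e8 deliver 1→2: ·
e9 deliver 0→2: ·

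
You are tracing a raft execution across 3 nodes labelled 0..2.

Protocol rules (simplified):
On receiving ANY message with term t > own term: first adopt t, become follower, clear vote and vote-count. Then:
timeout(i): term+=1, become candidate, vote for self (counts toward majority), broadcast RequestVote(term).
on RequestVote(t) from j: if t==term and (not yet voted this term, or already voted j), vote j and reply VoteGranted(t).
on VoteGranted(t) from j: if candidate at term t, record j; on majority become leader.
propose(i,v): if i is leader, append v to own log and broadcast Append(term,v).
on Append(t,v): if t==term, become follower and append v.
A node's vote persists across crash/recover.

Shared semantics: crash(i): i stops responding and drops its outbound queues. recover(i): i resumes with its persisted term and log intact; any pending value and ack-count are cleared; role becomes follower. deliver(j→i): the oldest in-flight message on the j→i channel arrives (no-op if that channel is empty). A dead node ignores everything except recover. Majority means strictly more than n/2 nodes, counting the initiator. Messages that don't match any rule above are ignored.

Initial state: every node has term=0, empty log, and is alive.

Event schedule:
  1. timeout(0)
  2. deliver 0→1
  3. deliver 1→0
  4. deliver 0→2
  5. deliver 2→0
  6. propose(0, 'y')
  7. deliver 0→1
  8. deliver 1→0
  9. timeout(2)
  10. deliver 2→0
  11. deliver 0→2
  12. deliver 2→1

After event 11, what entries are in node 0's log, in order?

y

after 1 — timeout(0): n0:cand/t1/[-]
after 2 — deliver 0→1: n1:foll/t1/[-]
after 3 — deliver 1→0: n0:lead/t1/[-]
after 4 — deliver 0→2: n2:foll/t1/[-]
after 5 — deliver 2→0: ·
after 6 — propose(0,'y'): n0:lead/t1/[y]
after 7 — deliver 0→1: n1:foll/t1/[y]
after 8 — deliver 1→0: ·
after 9 — timeout(2): n2:cand/t2/[-]
after 10 — deliver 2→0: n0:foll/t2/[y]
after 11 — deliver 0→2: ·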